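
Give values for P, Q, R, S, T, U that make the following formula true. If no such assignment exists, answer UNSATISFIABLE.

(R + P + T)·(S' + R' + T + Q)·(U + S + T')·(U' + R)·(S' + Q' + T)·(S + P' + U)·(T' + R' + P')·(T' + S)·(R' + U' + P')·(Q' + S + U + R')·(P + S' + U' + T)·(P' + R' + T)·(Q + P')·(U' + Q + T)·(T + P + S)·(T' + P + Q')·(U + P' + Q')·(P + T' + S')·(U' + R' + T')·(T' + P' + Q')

UNSATISFIABLE

Try U = 0.
Try S = 1.
Try Q = 0.
From the singleton clause (P'), P = 0.
From the singleton clause (T'), T = 0.
From the singleton clause (R), R = 1.
That conflicts with the unit clause (R').
Undo Q and try Q = 1.
From the singleton clause (T), T = 1.
From the singleton clause (P), P = 1.
That conflicts with the unit clause (P').
Neither Q = 1 nor Q = 0 works.
Undo S and try S = 0.
From the singleton clause (T'), T = 0.
From the singleton clause (P'), P = 0.
That conflicts with the unit clause (P).
Neither S = 1 nor S = 0 works.
Undo U and try U = 1.
From the singleton clause (R), R = 1.
From the singleton clause (P'), P = 0.
From the singleton clause (T'), T = 0.
From the singleton clause (S'), S = 0.
That conflicts with the unit clause (S).
Neither U = 1 nor U = 0 works.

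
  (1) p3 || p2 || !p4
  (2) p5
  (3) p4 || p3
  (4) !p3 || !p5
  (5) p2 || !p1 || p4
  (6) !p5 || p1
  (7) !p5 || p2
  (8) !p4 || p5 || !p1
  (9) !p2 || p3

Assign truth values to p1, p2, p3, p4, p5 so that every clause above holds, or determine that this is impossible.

The clause (p5) is unit, so p5 = true.
The clause (!p3) is unit, so p3 = false.
The clause (p4) is unit, so p4 = true.
The clause (p2) is unit, so p2 = true.
Now (!p2) is unsatisfied and unit — conflict.

UNSATISFIABLE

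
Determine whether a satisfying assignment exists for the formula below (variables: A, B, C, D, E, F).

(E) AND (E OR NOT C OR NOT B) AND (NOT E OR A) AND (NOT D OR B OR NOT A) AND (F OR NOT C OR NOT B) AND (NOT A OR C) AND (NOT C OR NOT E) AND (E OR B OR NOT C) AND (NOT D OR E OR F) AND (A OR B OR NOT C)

No

Unit clause (E) forces E = true.
Unit clause (A) forces A = true.
Unit clause (C) forces C = true.
But (NOT C) is also a unit clause — contradiction.
No assignment satisfies every clause.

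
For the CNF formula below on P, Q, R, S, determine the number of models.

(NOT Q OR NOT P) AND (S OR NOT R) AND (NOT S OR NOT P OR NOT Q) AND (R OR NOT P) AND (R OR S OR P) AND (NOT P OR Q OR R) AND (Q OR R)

There are 2^4 = 16 truth assignments over (P, Q, R, S).
Check each against the 7 clauses (columns in the order P, Q, R, S):
  F F F F  ✗ fails (R OR S OR P)
  F F F T  ✗ fails (Q OR R)
  F F T F  ✗ fails (S OR NOT R)
  F F T T  ✓ satisfies all
  F T F F  ✗ fails (R OR S OR P)
  F T F T  ✓ satisfies all
  F T T F  ✗ fails (S OR NOT R)
  F T T T  ✓ satisfies all
  T F F F  ✗ fails (R OR NOT P)
  T F F T  ✗ fails (R OR NOT P)
  T F T F  ✗ fails (S OR NOT R)
  T F T T  ✓ satisfies all
  T T F F  ✗ fails (NOT Q OR NOT P)
  T T F T  ✗ fails (NOT Q OR NOT P)
  T T T F  ✗ fails (NOT Q OR NOT P)
  T T T T  ✗ fails (NOT Q OR NOT P)
4 of the 16 rows are models.

4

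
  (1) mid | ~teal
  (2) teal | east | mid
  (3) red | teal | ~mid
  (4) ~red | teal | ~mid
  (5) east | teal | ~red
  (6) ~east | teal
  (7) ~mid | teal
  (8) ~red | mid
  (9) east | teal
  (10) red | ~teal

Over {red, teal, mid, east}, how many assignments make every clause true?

There are 2^4 = 16 truth assignments over (red, teal, mid, east).
Check each against the 10 clauses (columns in the order red, teal, mid, east):
  F F F F  ✗ fails (teal | east | mid)
  F F F T  ✗ fails (~east | teal)
  F F T F  ✗ fails (red | teal | ~mid)
  F F T T  ✗ fails (red | teal | ~mid)
  F T F F  ✗ fails (mid | ~teal)
  F T F T  ✗ fails (mid | ~teal)
  F T T F  ✗ fails (red | ~teal)
  F T T T  ✗ fails (red | ~teal)
  T F F F  ✗ fails (teal | east | mid)
  T F F T  ✗ fails (~east | teal)
  T F T F  ✗ fails (~red | teal | ~mid)
  T F T T  ✗ fails (~red | teal | ~mid)
  T T F F  ✗ fails (mid | ~teal)
  T T F T  ✗ fails (mid | ~teal)
  T T T F  ✓ satisfies all
  T T T T  ✓ satisfies all
2 of the 16 rows are models.

2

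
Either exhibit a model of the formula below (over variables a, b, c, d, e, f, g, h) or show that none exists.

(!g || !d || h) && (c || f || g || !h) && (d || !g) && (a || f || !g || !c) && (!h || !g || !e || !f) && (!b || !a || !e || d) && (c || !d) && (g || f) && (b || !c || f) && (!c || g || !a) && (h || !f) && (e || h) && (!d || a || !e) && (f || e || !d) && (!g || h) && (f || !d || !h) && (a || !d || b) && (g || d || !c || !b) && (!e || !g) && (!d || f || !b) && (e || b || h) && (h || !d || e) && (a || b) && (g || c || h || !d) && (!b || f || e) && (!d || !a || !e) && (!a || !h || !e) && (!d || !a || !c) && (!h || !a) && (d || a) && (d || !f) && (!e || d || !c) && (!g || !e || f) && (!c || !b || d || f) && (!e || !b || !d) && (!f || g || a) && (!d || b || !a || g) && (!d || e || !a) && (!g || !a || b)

a: false,  b: true,  c: true,  d: true,  e: false,  f: true,  g: true,  h: true

Case d = true:
From the singleton clause (c), c = true.
From the singleton clause (!a), a = false.
From the singleton clause (!e), e = false.
From the singleton clause (h), h = true.
From the singleton clause (f), f = true.
From the singleton clause (b), b = true.
From the singleton clause (g), g = true.
All clauses are satisfied.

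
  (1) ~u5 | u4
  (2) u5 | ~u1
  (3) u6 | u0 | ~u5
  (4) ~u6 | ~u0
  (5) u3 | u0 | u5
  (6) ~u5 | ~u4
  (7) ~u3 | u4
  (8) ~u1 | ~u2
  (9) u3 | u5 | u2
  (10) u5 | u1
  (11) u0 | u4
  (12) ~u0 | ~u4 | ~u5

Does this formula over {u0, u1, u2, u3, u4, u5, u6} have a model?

Branch on u5: set u5 = 0.
From the singleton clause (~u1), u1 = 0.
But (u1) is also a unit clause — contradiction.
Backtrack on u5: now try u5 = 1.
From the singleton clause (u4), u4 = 1.
But (~u4) is also a unit clause — contradiction.
Either choice for u5 ends in contradiction.
No assignment satisfies every clause.

Unsatisfiable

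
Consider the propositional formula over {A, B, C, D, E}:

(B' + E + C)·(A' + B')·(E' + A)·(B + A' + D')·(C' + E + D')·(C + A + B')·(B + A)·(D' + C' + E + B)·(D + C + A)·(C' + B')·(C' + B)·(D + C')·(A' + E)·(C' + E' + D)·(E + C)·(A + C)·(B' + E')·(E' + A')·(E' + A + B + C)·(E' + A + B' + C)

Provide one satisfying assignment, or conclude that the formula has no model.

Case A = 0:
The clause (E') is unit, so E = 0.
The clause (B) is unit, so B = 1.
The clause (C) is unit, so C = 1.
That conflicts with the unit clause (C').
Undo A and try A = 1.
The clause (B') is unit, so B = 0.
The clause (D') is unit, so D = 0.
The clause (C') is unit, so C = 0.
The clause (E) is unit, so E = 1.
That conflicts with the unit clause (E').
Neither A = 1 nor A = 0 works.

UNSATISFIABLE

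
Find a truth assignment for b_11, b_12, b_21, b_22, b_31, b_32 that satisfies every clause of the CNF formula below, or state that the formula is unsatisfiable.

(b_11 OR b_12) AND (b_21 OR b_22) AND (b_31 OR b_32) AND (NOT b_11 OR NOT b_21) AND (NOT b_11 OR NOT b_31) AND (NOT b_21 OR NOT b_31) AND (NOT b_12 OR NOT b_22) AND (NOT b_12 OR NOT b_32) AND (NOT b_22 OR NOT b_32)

UNSATISFIABLE

Suppose b_11 = true.
Unit clause (NOT b_21) forces b_21 = false.
Unit clause (b_22) forces b_22 = true.
Unit clause (NOT b_31) forces b_31 = false.
Unit clause (b_32) forces b_32 = true.
That conflicts with the unit clause (NOT b_32).
Backtrack on b_11: now try b_11 = false.
Unit clause (b_12) forces b_12 = true.
Unit clause (NOT b_22) forces b_22 = false.
Unit clause (b_21) forces b_21 = true.
Unit clause (NOT b_31) forces b_31 = false.
Unit clause (b_32) forces b_32 = true.
That conflicts with the unit clause (NOT b_32).
Either choice for b_11 ends in contradiction.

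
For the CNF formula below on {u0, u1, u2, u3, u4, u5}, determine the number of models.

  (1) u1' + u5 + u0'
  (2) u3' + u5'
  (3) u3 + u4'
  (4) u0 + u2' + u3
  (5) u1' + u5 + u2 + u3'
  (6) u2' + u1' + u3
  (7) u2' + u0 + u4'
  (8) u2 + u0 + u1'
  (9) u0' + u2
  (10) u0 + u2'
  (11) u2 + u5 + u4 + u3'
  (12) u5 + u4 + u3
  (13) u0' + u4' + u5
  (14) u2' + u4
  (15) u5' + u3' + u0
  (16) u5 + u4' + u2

1

There are 2^6 = 64 truth assignments over (u0, u1, u2, u3, u4, u5).
Split on u2. With u2 = 1, the clauses containing u2 are satisfied and u2' drops from the rest; 0 of the 2^5 = 32 assignments to the other variables satisfy what remains.
With u2 = 0, by the same count on the reduced clause set, 1 assignment works.
(One model: u0=F, u1=F, u2=F, u3=F, u4=F, u5=T.)
Total: 0 + 1 = 1.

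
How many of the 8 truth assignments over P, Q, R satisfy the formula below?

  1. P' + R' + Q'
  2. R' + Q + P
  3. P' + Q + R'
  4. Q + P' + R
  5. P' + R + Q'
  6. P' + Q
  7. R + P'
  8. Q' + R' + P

There are 2^3 = 8 truth assignments over (P, Q, R).
Check each against the 8 clauses (columns in the order P, Q, R):
  F F F  ✓ satisfies all
  F F T  ✗ fails (R' + Q + P)
  F T F  ✓ satisfies all
  F T T  ✗ fails (Q' + R' + P)
  T F F  ✗ fails (Q + P' + R)
  T F T  ✗ fails (P' + Q + R')
  T T F  ✗ fails (P' + R + Q')
  T T T  ✗ fails (P' + R' + Q')
2 of the 8 rows are models.

2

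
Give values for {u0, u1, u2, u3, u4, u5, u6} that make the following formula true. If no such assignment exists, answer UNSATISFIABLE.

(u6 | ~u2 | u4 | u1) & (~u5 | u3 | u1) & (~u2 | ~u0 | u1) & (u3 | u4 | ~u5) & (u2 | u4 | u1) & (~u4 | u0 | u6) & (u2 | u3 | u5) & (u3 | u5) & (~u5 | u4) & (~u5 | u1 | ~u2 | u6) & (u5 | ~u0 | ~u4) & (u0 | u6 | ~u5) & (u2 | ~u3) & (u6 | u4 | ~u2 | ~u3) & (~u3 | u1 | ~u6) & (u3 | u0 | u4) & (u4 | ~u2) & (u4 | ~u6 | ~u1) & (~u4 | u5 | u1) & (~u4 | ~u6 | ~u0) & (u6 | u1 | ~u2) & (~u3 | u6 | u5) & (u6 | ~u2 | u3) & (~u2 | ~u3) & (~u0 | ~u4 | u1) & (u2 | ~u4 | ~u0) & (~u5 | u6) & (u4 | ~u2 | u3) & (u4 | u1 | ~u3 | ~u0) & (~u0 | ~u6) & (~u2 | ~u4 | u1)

u0 ↦ 0,  u1 ↦ 1,  u2 ↦ 1,  u3 ↦ 0,  u4 ↦ 1,  u5 ↦ 1,  u6 ↦ 1

Try u3 = 0.
Unit clause (u5) forces u5 = 1.
Unit clause (u1) forces u1 = 1.
Unit clause (u4) forces u4 = 1.
Unit clause (u6) forces u6 = 1.
Unit clause (~u0) forces u0 = 0.
No clause remains; u2 is free.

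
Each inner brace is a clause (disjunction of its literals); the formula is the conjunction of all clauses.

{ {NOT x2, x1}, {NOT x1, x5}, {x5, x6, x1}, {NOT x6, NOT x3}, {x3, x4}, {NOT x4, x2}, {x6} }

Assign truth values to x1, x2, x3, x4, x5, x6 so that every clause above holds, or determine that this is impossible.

x1: true,  x2: true,  x3: false,  x4: true,  x5: true,  x6: true

From the singleton clause (x6), x6 = true.
From the singleton clause (NOT x3), x3 = false.
From the singleton clause (x4), x4 = true.
From the singleton clause (x2), x2 = true.
From the singleton clause (x1), x1 = true.
From the singleton clause (x5), x5 = true.
This assignment satisfies each clause.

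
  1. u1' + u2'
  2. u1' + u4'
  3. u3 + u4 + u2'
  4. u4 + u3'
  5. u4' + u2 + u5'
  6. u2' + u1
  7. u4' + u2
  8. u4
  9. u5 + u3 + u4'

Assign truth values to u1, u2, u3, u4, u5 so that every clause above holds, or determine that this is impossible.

(u4) alone gives u4 = 1.
(u1') alone gives u1 = 0.
(u2') alone gives u2 = 0.
But (u2) is also a unit clause — contradiction.

UNSATISFIABLE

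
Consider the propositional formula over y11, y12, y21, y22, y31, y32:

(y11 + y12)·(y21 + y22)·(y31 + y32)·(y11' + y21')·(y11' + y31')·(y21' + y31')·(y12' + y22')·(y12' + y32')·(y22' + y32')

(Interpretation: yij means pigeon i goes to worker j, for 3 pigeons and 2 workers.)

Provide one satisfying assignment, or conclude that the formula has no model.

Branch on y11: set y11 = 1.
The clause (y21') is unit, so y21 = 0.
The clause (y22) is unit, so y22 = 1.
The clause (y31') is unit, so y31 = 0.
The clause (y32) is unit, so y32 = 1.
That conflicts with the unit clause (y32').
Backtrack on y11: now try y11 = 0.
The clause (y12) is unit, so y12 = 1.
The clause (y22') is unit, so y22 = 0.
The clause (y21) is unit, so y21 = 1.
The clause (y31') is unit, so y31 = 0.
The clause (y32) is unit, so y32 = 1.
That conflicts with the unit clause (y32').
Both values of y11 lead to a conflict.

UNSATISFIABLE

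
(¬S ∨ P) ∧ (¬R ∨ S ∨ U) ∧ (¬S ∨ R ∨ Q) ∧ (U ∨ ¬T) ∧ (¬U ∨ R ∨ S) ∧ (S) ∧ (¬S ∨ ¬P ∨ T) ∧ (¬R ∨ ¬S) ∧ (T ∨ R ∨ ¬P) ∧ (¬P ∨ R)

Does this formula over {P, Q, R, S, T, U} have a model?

The clause (S) is unit, so S = True.
The clause (P) is unit, so P = True.
The clause (T) is unit, so T = True.
The clause (U) is unit, so U = True.
The clause (¬R) is unit, so R = False.
But (R) is also a unit clause — contradiction.
No assignment satisfies every clause.

No, unsatisfiable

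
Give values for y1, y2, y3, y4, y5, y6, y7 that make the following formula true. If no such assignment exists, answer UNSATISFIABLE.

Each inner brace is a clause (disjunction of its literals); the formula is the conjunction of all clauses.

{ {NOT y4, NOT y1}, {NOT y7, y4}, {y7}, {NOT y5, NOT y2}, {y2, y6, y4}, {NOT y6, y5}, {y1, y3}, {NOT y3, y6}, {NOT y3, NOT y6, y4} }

Unit clause (y7) forces y7 = true.
Unit clause (y4) forces y4 = true.
Unit clause (NOT y1) forces y1 = false.
Unit clause (y3) forces y3 = true.
Unit clause (y6) forces y6 = true.
Unit clause (y5) forces y5 = true.
Unit clause (NOT y2) forces y2 = false.
Every clause now holds.

y1: false, y2: false, y3: true, y4: true, y5: true, y6: true, y7: true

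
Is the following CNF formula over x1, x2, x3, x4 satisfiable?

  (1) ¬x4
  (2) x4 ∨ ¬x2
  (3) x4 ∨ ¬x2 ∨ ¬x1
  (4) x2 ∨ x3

Satisfiable

Unit clause (¬x4) forces x4 = False.
Unit clause (¬x2) forces x2 = False.
Unit clause (x3) forces x3 = True.
All clauses hold; x1 can take either value.
A satisfying assignment: x1 ↦ True,  x2 ↦ False,  x3 ↦ True,  x4 ↦ False.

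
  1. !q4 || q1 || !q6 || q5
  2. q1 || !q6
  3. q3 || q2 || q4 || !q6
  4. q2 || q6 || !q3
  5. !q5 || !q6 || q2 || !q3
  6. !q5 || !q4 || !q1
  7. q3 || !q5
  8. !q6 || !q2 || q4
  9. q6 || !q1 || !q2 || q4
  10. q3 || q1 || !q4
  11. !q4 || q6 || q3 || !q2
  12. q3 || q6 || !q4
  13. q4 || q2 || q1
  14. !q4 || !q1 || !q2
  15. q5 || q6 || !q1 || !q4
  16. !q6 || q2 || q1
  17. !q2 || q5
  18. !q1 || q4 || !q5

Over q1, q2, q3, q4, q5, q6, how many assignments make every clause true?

There are 2^6 = 64 truth assignments over (q1, q2, q3, q4, q5, q6).
Split on q6. With q6 = true, the clauses containing q6 are satisfied and !q6 drops from the rest; 3 of the 2^5 = 32 assignments to the other variables satisfy what remains.
With q6 = false, by the same count on the reduced clause set, 3 assignments work.
(One model: q1=F, q2=T, q3=T, q4=F, q5=T, q6=F.)
Total: 3 + 3 = 6.

6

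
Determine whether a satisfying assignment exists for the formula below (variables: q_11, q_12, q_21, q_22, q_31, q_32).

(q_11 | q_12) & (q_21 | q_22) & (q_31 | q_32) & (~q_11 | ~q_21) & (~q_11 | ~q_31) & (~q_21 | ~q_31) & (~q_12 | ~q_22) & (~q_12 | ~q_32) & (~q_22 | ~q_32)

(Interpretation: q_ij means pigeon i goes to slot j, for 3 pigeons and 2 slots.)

Case q_11 = 1:
(~q_21) alone gives q_21 = 0.
(q_22) alone gives q_22 = 1.
(~q_31) alone gives q_31 = 0.
(q_32) alone gives q_32 = 1.
But (~q_32) is also a unit clause — contradiction.
So q_11 must be the other value — set q_11 = 0.
(q_12) alone gives q_12 = 1.
(~q_22) alone gives q_22 = 0.
(q_21) alone gives q_21 = 1.
(~q_31) alone gives q_31 = 0.
(q_32) alone gives q_32 = 1.
But (~q_32) is also a unit clause — contradiction.
Either choice for q_11 ends in contradiction.
No assignment satisfies every clause.

Unsatisfiable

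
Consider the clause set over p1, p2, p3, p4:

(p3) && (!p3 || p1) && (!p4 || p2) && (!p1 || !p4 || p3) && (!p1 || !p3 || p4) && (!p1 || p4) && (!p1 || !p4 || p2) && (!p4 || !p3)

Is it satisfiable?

The clause (p3) is unit, so p3 = true.
The clause (p1) is unit, so p1 = true.
The clause (p4) is unit, so p4 = true.
Now (!p4) is unsatisfied and unit — conflict.
No assignment satisfies every clause.

No, unsatisfiable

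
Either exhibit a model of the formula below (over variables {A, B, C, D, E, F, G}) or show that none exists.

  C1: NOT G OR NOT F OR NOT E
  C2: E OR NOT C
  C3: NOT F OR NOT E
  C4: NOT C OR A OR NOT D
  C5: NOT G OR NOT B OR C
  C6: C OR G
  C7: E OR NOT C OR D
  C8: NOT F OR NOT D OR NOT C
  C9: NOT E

Unit clause (NOT E) forces E = false.
Unit clause (NOT C) forces C = false.
Unit clause (G) forces G = true.
Unit clause (NOT B) forces B = false.
All clauses hold; A, D, F can take either value.

A ↦ true,  B ↦ false,  C ↦ false,  D ↦ false,  E ↦ false,  F ↦ false,  G ↦ true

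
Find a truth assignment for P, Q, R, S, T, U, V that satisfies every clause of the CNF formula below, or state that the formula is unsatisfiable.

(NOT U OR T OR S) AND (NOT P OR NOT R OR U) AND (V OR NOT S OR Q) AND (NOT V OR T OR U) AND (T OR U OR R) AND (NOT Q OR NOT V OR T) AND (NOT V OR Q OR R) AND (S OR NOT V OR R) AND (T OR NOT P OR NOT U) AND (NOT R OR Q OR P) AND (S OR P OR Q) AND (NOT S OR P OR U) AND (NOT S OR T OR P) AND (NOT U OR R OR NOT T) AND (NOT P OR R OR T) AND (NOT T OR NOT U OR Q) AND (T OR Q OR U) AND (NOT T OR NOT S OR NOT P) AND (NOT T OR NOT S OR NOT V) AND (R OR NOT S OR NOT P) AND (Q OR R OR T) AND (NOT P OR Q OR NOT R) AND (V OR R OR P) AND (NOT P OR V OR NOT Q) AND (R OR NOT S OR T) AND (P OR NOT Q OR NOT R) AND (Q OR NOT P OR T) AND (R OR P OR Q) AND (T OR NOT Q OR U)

Case U = false:
Case P = true:
From the singleton clause (NOT R), R = false.
From the singleton clause (T), T = true.
From the singleton clause (NOT S), S = false.
From the singleton clause (NOT V), V = false.
From the singleton clause (NOT Q), Q = false.
This assignment satisfies each clause.

P=true,  Q=false,  R=false,  S=false,  T=true,  U=false,  V=false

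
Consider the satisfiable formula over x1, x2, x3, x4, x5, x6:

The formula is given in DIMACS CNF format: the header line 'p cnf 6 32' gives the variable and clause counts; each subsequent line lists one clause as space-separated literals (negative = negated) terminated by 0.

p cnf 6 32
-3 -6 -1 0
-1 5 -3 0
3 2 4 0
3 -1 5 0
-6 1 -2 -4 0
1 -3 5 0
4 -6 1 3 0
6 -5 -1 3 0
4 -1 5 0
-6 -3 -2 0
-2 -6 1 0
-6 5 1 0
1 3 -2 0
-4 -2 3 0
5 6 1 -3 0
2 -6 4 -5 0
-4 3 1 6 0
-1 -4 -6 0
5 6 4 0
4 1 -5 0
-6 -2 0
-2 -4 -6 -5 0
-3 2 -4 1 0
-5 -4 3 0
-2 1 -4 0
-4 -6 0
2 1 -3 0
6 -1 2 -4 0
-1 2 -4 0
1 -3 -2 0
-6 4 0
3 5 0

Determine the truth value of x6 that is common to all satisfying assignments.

Suppose x6 = True.
Unit clause (¬x2) forces x2 = False.
Unit clause (¬x4) forces x4 = False.
Now (x4) is unsatisfied and unit — conflict.
So every satisfying assignment has x6 = False.

False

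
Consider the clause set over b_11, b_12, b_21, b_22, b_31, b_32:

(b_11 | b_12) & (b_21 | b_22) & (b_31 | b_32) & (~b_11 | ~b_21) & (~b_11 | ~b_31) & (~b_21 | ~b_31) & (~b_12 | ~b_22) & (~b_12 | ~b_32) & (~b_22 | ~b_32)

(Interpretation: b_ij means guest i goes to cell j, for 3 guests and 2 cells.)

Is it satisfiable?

Branch on b_11: set b_11 = 1.
(~b_21) alone gives b_21 = 0.
(b_22) alone gives b_22 = 1.
(~b_31) alone gives b_31 = 0.
(b_32) alone gives b_32 = 1.
But (~b_32) is also a unit clause — contradiction.
Backtrack on b_11: now try b_11 = 0.
(b_12) alone gives b_12 = 1.
(~b_22) alone gives b_22 = 0.
(b_21) alone gives b_21 = 1.
(~b_31) alone gives b_31 = 0.
(b_32) alone gives b_32 = 1.
But (~b_32) is also a unit clause — contradiction.
Both values of b_11 lead to a conflict.
No assignment satisfies every clause.

Unsatisfiable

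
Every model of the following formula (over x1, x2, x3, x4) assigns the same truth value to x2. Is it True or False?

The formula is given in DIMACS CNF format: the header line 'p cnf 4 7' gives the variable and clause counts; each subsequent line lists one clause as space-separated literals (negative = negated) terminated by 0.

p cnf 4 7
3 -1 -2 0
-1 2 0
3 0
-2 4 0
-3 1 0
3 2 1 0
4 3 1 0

Suppose x2 = False.
From the singleton clause (¬x1), x1 = False.
From the singleton clause (x3), x3 = True.
But (¬x3) is also a unit clause — contradiction.
So every satisfying assignment has x2 = True.

True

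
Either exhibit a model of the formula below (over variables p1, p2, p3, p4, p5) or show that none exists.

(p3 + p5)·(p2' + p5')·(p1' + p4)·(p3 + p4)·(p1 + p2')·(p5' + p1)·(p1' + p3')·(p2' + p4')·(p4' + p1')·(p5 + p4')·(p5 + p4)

Branch on p3: set p3 = 1.
(p1') alone gives p1 = 0.
(p2') alone gives p2 = 0.
(p5') alone gives p5 = 0.
(p4') alone gives p4 = 0.
Now (p4) is unsatisfied and unit — conflict.
That branch fails; take p3 = 0 instead.
(p5) alone gives p5 = 1.
(p2') alone gives p2 = 0.
(p4) alone gives p4 = 1.
(p1) alone gives p1 = 1.
Now (p1') is unsatisfied and unit — conflict.
Both values of p3 lead to a conflict.

UNSATISFIABLE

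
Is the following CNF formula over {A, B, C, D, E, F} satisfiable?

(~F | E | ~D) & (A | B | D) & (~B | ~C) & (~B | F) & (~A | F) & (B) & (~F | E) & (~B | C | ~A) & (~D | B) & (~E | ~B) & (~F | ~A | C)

Unsatisfiable

Unit clause (B) forces B = 1.
Unit clause (~C) forces C = 0.
Unit clause (F) forces F = 1.
Unit clause (E) forces E = 1.
Now (~E) is unsatisfied and unit — conflict.
No assignment satisfies every clause.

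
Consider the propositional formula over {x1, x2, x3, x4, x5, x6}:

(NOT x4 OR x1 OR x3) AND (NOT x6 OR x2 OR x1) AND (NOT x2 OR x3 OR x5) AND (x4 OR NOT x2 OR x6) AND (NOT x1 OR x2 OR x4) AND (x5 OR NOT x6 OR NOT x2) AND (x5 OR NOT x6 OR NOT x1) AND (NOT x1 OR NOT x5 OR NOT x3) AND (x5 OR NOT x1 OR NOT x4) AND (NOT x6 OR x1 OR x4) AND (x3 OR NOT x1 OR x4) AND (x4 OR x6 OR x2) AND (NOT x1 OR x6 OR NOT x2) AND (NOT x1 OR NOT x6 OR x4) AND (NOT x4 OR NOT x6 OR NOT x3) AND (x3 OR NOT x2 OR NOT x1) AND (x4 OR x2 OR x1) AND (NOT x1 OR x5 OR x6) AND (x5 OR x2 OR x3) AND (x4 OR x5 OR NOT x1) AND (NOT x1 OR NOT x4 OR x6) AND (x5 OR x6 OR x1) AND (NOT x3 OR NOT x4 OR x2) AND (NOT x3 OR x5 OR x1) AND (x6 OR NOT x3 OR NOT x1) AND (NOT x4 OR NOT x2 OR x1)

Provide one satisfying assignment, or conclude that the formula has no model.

Suppose x4 = true.
Suppose x1 = true.
Unit clause (x5) forces x5 = true.
Unit clause (NOT x3) forces x3 = false.
Unit clause (NOT x2) forces x2 = false.
Unit clause (x6) forces x6 = true.
All clauses are satisfied.

x1=true, x2=false, x3=false, x4=true, x5=true, x6=true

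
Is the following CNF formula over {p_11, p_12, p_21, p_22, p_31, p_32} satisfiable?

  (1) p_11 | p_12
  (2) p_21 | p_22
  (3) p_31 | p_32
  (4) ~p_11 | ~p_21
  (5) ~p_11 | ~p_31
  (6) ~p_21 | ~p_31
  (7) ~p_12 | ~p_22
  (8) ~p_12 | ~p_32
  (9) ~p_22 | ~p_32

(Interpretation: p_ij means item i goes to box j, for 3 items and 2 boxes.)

Unsatisfiable

Suppose p_11 = 1.
The clause (~p_21) is unit, so p_21 = 0.
The clause (p_22) is unit, so p_22 = 1.
The clause (~p_31) is unit, so p_31 = 0.
The clause (p_32) is unit, so p_32 = 1.
Now (~p_32) is unsatisfied and unit — conflict.
That branch fails; take p_11 = 0 instead.
The clause (p_12) is unit, so p_12 = 1.
The clause (~p_22) is unit, so p_22 = 0.
The clause (p_21) is unit, so p_21 = 1.
The clause (~p_31) is unit, so p_31 = 0.
The clause (p_32) is unit, so p_32 = 1.
Now (~p_32) is unsatisfied and unit — conflict.
Either choice for p_11 ends in contradiction.
No assignment satisfies every clause.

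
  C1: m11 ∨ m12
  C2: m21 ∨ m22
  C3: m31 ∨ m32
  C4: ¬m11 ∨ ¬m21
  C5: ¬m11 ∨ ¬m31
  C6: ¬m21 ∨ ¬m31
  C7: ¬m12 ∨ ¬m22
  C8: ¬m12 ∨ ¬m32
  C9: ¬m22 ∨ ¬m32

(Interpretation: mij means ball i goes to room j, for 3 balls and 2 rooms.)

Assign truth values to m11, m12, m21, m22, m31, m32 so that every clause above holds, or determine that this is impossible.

Case m11 = True:
From the singleton clause (¬m21), m21 = False.
From the singleton clause (m22), m22 = True.
From the singleton clause (¬m31), m31 = False.
From the singleton clause (m32), m32 = True.
That conflicts with the unit clause (¬m32).
Backtrack on m11: now try m11 = False.
From the singleton clause (m12), m12 = True.
From the singleton clause (¬m22), m22 = False.
From the singleton clause (m21), m21 = True.
From the singleton clause (¬m31), m31 = False.
From the singleton clause (m32), m32 = True.
That conflicts with the unit clause (¬m32).
Either choice for m11 ends in contradiction.

UNSATISFIABLE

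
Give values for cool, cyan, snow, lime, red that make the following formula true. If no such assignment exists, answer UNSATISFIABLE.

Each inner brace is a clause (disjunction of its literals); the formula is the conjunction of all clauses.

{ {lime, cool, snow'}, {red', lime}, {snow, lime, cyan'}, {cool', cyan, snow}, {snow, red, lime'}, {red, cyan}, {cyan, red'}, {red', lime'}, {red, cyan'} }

UNSATISFIABLE

Case red = 0:
The clause (cyan) is unit, so cyan = 1.
That conflicts with the unit clause (cyan').
So red must be the other value — set red = 1.
The clause (lime) is unit, so lime = 1.
That conflicts with the unit clause (lime').
Both values of red lead to a conflict.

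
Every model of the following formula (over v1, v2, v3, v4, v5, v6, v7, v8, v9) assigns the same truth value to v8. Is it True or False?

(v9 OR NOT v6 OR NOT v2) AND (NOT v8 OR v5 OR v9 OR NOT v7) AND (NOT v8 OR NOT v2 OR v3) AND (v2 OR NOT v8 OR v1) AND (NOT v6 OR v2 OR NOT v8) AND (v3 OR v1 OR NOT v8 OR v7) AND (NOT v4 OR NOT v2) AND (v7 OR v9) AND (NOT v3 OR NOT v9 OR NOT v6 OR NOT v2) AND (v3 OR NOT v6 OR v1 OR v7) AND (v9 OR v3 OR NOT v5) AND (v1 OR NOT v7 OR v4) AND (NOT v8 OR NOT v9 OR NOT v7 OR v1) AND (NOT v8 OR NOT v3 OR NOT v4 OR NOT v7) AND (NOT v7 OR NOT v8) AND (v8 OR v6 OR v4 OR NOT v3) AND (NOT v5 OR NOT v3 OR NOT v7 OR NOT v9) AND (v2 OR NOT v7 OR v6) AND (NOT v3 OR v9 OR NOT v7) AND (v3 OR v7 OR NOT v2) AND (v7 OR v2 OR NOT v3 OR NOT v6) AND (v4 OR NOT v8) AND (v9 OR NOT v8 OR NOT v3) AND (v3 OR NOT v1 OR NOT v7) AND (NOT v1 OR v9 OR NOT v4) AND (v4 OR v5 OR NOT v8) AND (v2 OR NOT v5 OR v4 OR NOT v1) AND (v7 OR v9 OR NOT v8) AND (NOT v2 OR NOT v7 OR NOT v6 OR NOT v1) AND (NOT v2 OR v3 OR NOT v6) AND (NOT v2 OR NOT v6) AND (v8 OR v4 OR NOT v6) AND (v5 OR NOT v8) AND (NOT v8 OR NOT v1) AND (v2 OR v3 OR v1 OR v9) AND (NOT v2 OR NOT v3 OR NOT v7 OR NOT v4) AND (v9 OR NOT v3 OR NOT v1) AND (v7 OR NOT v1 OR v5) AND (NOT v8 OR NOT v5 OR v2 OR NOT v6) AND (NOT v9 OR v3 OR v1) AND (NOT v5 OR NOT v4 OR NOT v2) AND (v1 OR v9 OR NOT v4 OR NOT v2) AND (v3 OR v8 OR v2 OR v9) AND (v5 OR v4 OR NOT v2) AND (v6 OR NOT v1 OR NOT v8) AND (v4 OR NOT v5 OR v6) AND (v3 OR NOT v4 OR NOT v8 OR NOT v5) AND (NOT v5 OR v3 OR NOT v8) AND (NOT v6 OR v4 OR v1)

Suppose v8 = true.
Unit clause (NOT v7) forces v7 = false.
Unit clause (v9) forces v9 = true.
Unit clause (v4) forces v4 = true.
Unit clause (NOT v2) forces v2 = false.
Unit clause (v1) forces v1 = true.
That conflicts with the unit clause (NOT v1).
So every satisfying assignment has v8 = False.

False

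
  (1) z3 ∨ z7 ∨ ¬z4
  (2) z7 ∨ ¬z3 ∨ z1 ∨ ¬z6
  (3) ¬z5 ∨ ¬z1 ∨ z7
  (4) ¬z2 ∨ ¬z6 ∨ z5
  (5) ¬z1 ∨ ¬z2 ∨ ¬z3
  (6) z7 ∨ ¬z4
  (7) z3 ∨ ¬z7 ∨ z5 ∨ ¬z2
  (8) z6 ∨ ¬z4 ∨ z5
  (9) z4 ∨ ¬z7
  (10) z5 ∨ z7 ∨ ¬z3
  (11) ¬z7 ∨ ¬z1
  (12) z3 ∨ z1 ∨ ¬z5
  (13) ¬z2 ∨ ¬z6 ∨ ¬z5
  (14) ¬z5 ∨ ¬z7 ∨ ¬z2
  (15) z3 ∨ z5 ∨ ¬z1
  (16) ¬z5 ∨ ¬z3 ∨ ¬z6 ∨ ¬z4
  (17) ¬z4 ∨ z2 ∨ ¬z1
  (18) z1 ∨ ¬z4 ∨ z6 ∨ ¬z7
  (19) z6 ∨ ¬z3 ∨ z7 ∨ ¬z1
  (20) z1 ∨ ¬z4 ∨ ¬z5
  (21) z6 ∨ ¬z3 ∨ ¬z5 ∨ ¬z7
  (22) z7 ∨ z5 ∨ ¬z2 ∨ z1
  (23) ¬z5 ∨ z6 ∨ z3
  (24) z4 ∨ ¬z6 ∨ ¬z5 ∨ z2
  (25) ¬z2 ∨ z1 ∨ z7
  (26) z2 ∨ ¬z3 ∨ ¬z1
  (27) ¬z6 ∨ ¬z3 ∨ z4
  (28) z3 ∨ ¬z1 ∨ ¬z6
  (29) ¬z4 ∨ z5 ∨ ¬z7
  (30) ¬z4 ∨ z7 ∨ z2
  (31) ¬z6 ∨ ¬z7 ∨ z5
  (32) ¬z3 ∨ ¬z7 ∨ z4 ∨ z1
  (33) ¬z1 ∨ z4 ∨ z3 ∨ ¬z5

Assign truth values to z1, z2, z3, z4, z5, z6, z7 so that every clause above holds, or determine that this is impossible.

z1: False; z2: False; z3: True; z4: False; z5: True; z6: False; z7: False

Try z7 = False.
Unit clause (¬z4) forces z4 = False.
Try z5 = True.
Unit clause (¬z1) forces z1 = False.
Unit clause (z3) forces z3 = True.
Unit clause (¬z6) forces z6 = False.
Unit clause (¬z2) forces z2 = False.
This assignment satisfies each clause.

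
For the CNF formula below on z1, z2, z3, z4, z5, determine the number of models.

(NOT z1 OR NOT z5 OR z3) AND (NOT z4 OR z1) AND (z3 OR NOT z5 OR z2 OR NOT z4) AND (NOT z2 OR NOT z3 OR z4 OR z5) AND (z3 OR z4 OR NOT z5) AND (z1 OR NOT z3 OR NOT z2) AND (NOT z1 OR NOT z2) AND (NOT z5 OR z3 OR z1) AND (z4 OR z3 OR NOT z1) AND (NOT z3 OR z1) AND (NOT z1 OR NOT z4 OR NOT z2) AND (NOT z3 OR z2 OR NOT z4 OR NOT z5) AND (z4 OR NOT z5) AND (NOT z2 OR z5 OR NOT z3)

5

There are 2^5 = 32 truth assignments over (z1, z2, z3, z4, z5).
Split on z4. With z4 = true, the clauses containing z4 are satisfied and NOT z4 drops from the rest; 2 of the 2^4 = 16 assignments to the other variables satisfy what remains.
With z4 = false, by the same count on the reduced clause set, 3 assignments work.
Total: 2 + 3 = 5.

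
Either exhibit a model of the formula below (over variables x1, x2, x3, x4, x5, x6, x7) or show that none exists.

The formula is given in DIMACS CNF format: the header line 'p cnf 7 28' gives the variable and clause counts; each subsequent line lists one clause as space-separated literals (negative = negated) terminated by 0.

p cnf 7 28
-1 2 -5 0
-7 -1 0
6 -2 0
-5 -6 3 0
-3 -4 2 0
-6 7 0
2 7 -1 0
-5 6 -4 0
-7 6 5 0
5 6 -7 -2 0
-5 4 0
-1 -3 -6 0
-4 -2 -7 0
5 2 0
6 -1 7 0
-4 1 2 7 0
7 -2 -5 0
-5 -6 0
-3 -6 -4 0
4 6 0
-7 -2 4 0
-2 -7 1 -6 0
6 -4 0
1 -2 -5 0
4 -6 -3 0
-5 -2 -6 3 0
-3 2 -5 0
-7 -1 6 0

UNSATISFIABLE

Try x7 = False.
The clause (¬x6) is unit, so x6 = False.
The clause (¬x2) is unit, so x2 = False.
The clause (¬x1) is unit, so x1 = False.
The clause (x5) is unit, so x5 = True.
The clause (¬x4) is unit, so x4 = False.
But (x4) is also a unit clause — contradiction.
Undo x7 and try x7 = True.
The clause (¬x1) is unit, so x1 = False.
Try x6 = True.
The clause (¬x5) is unit, so x5 = False.
The clause (x2) is unit, so x2 = True.
But (¬x2) is also a unit clause — contradiction.
Undo x6 and try x6 = False.
The clause (¬x2) is unit, so x2 = False.
The clause (x5) is unit, so x5 = True.
The clause (¬x4) is unit, so x4 = False.
But (x4) is also a unit clause — contradiction.
Either choice for x6 ends in contradiction.
Either choice for x7 ends in contradiction.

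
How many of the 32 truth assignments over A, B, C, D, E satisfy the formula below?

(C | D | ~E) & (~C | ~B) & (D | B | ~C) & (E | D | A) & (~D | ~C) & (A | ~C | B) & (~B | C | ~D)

There are 2^5 = 32 truth assignments over (A, B, C, D, E).
Split on D. With D = 1, the clauses containing D are satisfied and ~D drops from the rest; 4 of the 2^4 = 16 assignments to the other variables satisfy what remains.
With D = 0, by the same count on the reduced clause set, 2 assignments work.
(One model: A=F, B=F, C=F, D=T, E=F.)
Total: 4 + 2 = 6.

6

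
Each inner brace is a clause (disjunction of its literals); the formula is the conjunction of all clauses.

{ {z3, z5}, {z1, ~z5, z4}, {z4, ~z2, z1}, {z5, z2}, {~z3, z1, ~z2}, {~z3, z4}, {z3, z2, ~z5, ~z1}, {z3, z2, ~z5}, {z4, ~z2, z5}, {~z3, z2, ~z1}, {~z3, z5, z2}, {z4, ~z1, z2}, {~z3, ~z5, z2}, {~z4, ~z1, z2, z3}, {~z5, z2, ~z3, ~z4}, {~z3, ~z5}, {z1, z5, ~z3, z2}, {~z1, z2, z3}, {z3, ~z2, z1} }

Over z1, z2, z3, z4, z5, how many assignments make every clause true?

3

There are 2^5 = 32 truth assignments over (z1, z2, z3, z4, z5).
Split on z1. With z1 = 1, the clauses containing z1 are satisfied and ~z1 drops from the rest; 3 of the 2^4 = 16 assignments to the other variables satisfy what remains.
With z1 = 0, by the same count on the reduced clause set, 0 assignments work.
(One model: z1=T, z2=T, z3=F, z4=F, z5=T.)
Total: 3 + 0 = 3.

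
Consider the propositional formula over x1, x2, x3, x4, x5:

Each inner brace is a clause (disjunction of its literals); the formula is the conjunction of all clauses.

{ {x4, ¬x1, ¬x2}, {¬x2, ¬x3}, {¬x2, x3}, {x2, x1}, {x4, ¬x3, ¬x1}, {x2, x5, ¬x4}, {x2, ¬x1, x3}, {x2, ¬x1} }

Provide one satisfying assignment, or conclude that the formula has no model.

Case x2 = False:
Unit clause (x1) forces x1 = True.
That conflicts with the unit clause (¬x1).
That branch fails; take x2 = True instead.
Unit clause (¬x3) forces x3 = False.
That conflicts with the unit clause (x3).
Either choice for x2 ends in contradiction.

UNSATISFIABLE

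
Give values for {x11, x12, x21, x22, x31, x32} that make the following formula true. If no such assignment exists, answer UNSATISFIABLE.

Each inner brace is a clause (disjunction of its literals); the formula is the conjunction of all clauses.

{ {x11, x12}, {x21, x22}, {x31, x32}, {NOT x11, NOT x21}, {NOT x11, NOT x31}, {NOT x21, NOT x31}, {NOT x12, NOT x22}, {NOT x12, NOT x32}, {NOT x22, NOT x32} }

Case x11 = true:
From the singleton clause (NOT x21), x21 = false.
From the singleton clause (x22), x22 = true.
From the singleton clause (NOT x31), x31 = false.
From the singleton clause (x32), x32 = true.
Now (NOT x32) is unsatisfied and unit — conflict.
Undo x11 and try x11 = false.
From the singleton clause (x12), x12 = true.
From the singleton clause (NOT x22), x22 = false.
From the singleton clause (x21), x21 = true.
From the singleton clause (NOT x31), x31 = false.
From the singleton clause (x32), x32 = true.
Now (NOT x32) is unsatisfied and unit — conflict.
Neither x11 = true nor x11 = false works.

UNSATISFIABLE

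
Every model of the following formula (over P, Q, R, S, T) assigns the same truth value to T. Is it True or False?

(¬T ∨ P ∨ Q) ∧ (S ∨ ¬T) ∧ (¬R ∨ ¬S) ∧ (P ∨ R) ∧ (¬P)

False

Suppose T = True.
Unit clause (S) forces S = True.
Unit clause (¬R) forces R = False.
Unit clause (P) forces P = True.
But (¬P) is also a unit clause — contradiction.
So every satisfying assignment has T = False.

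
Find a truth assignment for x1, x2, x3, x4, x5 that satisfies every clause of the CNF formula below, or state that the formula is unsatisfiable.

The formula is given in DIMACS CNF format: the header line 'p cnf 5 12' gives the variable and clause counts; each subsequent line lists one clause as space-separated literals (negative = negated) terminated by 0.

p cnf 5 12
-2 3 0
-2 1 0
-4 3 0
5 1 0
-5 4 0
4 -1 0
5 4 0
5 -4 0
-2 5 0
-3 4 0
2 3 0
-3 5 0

x1: False, x2: False, x3: True, x4: True, x5: True

Branch on x2: set x2 = False.
From the singleton clause (x3), x3 = True.
From the singleton clause (x4), x4 = True.
From the singleton clause (x5), x5 = True.
No clause remains; x1 is free.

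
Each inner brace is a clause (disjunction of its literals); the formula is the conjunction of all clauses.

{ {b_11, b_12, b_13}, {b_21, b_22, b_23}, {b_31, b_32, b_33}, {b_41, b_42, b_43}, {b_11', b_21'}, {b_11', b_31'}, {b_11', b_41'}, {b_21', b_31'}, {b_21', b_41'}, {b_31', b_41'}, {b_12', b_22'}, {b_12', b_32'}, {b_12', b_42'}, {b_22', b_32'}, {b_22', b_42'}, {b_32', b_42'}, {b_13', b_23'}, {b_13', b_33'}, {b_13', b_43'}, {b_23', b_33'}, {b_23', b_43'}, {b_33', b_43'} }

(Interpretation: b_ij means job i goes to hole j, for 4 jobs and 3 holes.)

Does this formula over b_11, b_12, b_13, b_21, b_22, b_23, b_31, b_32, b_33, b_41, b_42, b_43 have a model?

No, unsatisfiable

Case b_11 = 0:
Case b_12 = 1:
From the singleton clause (b_22'), b_22 = 0.
From the singleton clause (b_32'), b_32 = 0.
From the singleton clause (b_42'), b_42 = 0.
Case b_21 = 1:
From the singleton clause (b_31'), b_31 = 0.
From the singleton clause (b_33), b_33 = 1.
From the singleton clause (b_41'), b_41 = 0.
From the singleton clause (b_43), b_43 = 1.
But (b_43') is also a unit clause — contradiction.
Undo b_21 and try b_21 = 0.
From the singleton clause (b_23), b_23 = 1.
From the singleton clause (b_13'), b_13 = 0.
From the singleton clause (b_33'), b_33 = 0.
From the singleton clause (b_31), b_31 = 1.
From the singleton clause (b_41'), b_41 = 0.
From the singleton clause (b_43), b_43 = 1.
But (b_43') is also a unit clause — contradiction.
Both values of b_21 lead to a conflict.
Undo b_12 and try b_12 = 0.
From the singleton clause (b_13), b_13 = 1.
From the singleton clause (b_23'), b_23 = 0.
From the singleton clause (b_33'), b_33 = 0.
From the singleton clause (b_43'), b_43 = 0.
Case b_21 = 1:
From the singleton clause (b_31'), b_31 = 0.
From the singleton clause (b_32), b_32 = 1.
From the singleton clause (b_41'), b_41 = 0.
From the singleton clause (b_42), b_42 = 1.
But (b_42') is also a unit clause — contradiction.
Undo b_21 and try b_21 = 0.
From the singleton clause (b_22), b_22 = 1.
From the singleton clause (b_32'), b_32 = 0.
From the singleton clause (b_31), b_31 = 1.
From the singleton clause (b_41'), b_41 = 0.
From the singleton clause (b_42), b_42 = 1.
But (b_42') is also a unit clause — contradiction.
Both values of b_21 lead to a conflict.
Both values of b_12 lead to a conflict.
Undo b_11 and try b_11 = 1.
From the singleton clause (b_21'), b_21 = 0.
From the singleton clause (b_31'), b_31 = 0.
From the singleton clause (b_41'), b_41 = 0.
Case b_22 = 1:
From the singleton clause (b_12'), b_12 = 0.
From the singleton clause (b_32'), b_32 = 0.
From the singleton clause (b_33), b_33 = 1.
From the singleton clause (b_42'), b_42 = 0.
From the singleton clause (b_43), b_43 = 1.
But (b_43') is also a unit clause — contradiction.
Undo b_22 and try b_22 = 0.
From the singleton clause (b_23), b_23 = 1.
From the singleton clause (b_13'), b_13 = 0.
From the singleton clause (b_33'), b_33 = 0.
From the singleton clause (b_32), b_32 = 1.
From the singleton clause (b_12'), b_12 = 0.
From the singleton clause (b_42'), b_42 = 0.
From the singleton clause (b_43), b_43 = 1.
But (b_43') is also a unit clause — contradiction.
Both values of b_22 lead to a conflict.
Both values of b_11 lead to a conflict.
No assignment satisfies every clause.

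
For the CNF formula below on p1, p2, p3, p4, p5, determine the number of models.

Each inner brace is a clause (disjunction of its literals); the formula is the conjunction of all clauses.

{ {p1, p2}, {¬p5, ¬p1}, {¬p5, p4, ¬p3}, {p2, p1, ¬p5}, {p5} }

There are 2^5 = 32 truth assignments over (p1, p2, p3, p4, p5).
Split on p1. With p1 = True, the clauses containing p1 are satisfied and ¬p1 drops from the rest; 0 of the 2^4 = 16 assignments to the other variables satisfy what remains.
With p1 = False, by the same count on the reduced clause set, 3 assignments work.
Total: 0 + 3 = 3.

3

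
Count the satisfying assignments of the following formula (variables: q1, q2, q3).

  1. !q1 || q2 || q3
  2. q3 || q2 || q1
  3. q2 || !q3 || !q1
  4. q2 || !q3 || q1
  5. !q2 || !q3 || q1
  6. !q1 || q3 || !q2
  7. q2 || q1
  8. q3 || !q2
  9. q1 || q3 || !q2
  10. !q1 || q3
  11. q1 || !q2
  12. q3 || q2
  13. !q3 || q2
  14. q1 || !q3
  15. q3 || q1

There are 2^3 = 8 truth assignments over (q1, q2, q3).
Split on q1. With q1 = true, the clauses containing q1 are satisfied and !q1 drops from the rest; 1 of the 2^2 = 4 assignments to the other variables satisfy what remains.
With q1 = false, by the same count on the reduced clause set, 0 assignments work.
(One model: q1=T, q2=T, q3=T.)
Total: 1 + 0 = 1.

1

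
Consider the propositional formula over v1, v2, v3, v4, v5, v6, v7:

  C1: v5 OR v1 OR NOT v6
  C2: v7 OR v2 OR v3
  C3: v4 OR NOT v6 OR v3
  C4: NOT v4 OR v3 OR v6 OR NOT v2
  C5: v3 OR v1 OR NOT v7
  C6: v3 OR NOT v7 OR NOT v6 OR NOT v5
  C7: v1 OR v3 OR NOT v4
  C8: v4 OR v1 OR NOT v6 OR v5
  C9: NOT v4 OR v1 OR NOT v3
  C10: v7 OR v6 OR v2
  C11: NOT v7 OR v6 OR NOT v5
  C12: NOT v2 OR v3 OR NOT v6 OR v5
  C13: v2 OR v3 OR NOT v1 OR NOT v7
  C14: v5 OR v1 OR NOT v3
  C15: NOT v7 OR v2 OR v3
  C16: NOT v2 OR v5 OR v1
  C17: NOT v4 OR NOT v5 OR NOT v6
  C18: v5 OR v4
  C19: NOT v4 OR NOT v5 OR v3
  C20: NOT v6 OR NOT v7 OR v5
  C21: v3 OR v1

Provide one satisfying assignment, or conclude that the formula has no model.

Case v5 = true:
Case v7 = false:
Case v2 = false:
The clause (v3) is unit, so v3 = true.
The clause (v6) is unit, so v6 = true.
The clause (NOT v4) is unit, so v4 = false.
All clauses hold; v1 can take either value.

v1 ↦ false, v2 ↦ false, v3 ↦ true, v4 ↦ false, v5 ↦ true, v6 ↦ true, v7 ↦ false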